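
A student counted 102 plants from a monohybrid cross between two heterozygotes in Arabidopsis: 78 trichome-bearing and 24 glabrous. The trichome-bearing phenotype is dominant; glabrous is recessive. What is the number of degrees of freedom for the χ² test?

For a monohybrid cross between heterozygotes with complete dominance, the expected phenotypic ratio is 3:1.
A goodness-of-fit test with 2 phenotype classes has df = 2 − 1 = 1.

1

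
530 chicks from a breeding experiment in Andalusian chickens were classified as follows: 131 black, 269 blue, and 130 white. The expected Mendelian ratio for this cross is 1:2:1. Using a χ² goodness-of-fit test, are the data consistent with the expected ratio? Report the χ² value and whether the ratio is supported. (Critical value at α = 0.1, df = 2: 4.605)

0.125; consistent

Expected counts for N = 530 under a 1:2:1 ratio (total parts = 4):
  black: 530 × 1/4 = 132.5
  blue: 530 × 2/4 = 265
  white: 530 × 1/4 = 132.5
χ² = Σ (O − E)² / E
  black: (131 − 132.5)² / 132.5 = 0.0170
  blue: (269 − 265)² / 265 = 0.0604
  white: (130 − 132.5)² / 132.5 = 0.0472
χ² = 0.0170 + 0.0604 + 0.0472 = 0.1246 ≈ 0.125
Degrees of freedom = 3 − 1 = 2; critical value at α = 0.1 is 4.605.
Since 0.125 < 4.605, we fail to reject the null hypothesis — the data are consistent with the 1:2:1 ratio.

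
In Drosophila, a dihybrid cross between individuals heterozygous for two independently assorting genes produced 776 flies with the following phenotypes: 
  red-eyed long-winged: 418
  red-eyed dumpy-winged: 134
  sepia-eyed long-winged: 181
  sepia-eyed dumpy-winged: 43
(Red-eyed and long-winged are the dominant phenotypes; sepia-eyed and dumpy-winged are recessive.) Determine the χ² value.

A dihybrid F₂ with independent assortment and complete dominance at both loci gives a 9:3:3:1 phenotypic ratio.
Under the 9:3:3:1 hypothesis (Σ ratio = 16, N = 776):
  red-eyed long-winged: 776 × 9/16 = 436.5
  red-eyed dumpy-winged: 776 × 3/16 = 145.5
  sepia-eyed long-winged: 776 × 3/16 = 145.5
  sepia-eyed dumpy-winged: 776 × 1/16 = 48.5
χ² = Σ (O − E)² / E
  red-eyed long-winged: (418 − 436.5)² / 436.5 = 0.7841
  red-eyed dumpy-winged: (134 − 145.5)² / 145.5 = 0.9089
  sepia-eyed long-winged: (181 − 145.5)² / 145.5 = 8.6615
  sepia-eyed dumpy-winged: (43 − 48.5)² / 48.5 = 0.6237
χ² = 0.7841 + 0.9089 + 8.6615 + 0.6237 = 10.9782 ≈ 10.978

10.978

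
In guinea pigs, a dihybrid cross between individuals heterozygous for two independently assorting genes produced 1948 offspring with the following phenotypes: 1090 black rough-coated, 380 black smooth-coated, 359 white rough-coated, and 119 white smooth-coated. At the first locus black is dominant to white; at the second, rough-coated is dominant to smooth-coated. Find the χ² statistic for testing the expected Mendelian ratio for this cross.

A dihybrid F₂ with independent assortment and complete dominance at both loci gives a 9:3:3:1 phenotypic ratio.
The 9:3:3:1 ratio has 16 parts, so with N = 1948 the expected counts are:
  black rough-coated: 1948 × 9/16 = 1095.75
  black smooth-coated: 1948 × 3/16 = 365.25
  white rough-coated: 1948 × 3/16 = 365.25
  white smooth-coated: 1948 × 1/16 = 121.75
χ² = Σ (O − E)² / E
  black rough-coated: (1090 − 1095.75)² / 1095.75 = 0.0302
  black smooth-coated: (380 − 365.25)² / 365.25 = 0.5957
  white rough-coated: (359 − 365.25)² / 365.25 = 0.1069
  white smooth-coated: (119 − 121.75)² / 121.75 = 0.0621
χ² = 0.0302 + 0.5957 + 0.1069 + 0.0621 = 0.7949 ≈ 0.795

0.795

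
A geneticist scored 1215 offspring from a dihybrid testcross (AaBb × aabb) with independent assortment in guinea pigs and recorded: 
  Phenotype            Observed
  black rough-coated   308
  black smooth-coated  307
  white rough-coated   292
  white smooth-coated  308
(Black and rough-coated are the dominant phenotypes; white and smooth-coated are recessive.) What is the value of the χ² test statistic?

A dihybrid testcross with independent assortment gives a 1:1:1:1 ratio.
The 1:1:1:1 ratio has 4 parts, so with N = 1215 the expected counts are:
  black rough-coated: 1215 × 1/4 = 303.75
  black smooth-coated: 1215 × 1/4 = 303.75
  white rough-coated: 1215 × 1/4 = 303.75
  white smooth-coated: 1215 × 1/4 = 303.75
χ² = Σ (O − E)² / E
  black rough-coated: (308 − 303.75)² / 303.75 = 0.0595
  black smooth-coated: (307 − 303.75)² / 303.75 = 0.0348
  white rough-coated: (292 − 303.75)² / 303.75 = 0.4545
  white smooth-coated: (308 − 303.75)² / 303.75 = 0.0595
χ² = 0.0595 + 0.0348 + 0.4545 + 0.0595 = 0.6083 ≈ 0.608

0.608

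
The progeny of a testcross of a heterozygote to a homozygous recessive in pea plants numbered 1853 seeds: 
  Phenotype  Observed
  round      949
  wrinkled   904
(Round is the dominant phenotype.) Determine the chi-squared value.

1.093

A testcross of a heterozygote (Aa × aa) gives a 1:1 phenotypic ratio.
Under the 1:1 hypothesis (Σ ratio = 2, N = 1853):
  round: 1853 × 1/2 = 926.5
  wrinkled: 1853 × 1/2 = 926.5
χ² = Σ (O − E)² / E
  round: (949 − 926.5)² / 926.5 = 0.5464
  wrinkled: (904 − 926.5)² / 926.5 = 0.5464
χ² = 0.5464 + 0.5464 = 1.0928 ≈ 1.093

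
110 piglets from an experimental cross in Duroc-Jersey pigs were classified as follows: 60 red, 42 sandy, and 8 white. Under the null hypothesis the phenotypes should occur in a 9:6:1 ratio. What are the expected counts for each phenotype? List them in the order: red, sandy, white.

61.875, 41.25, 6.875

Under the 9:6:1 hypothesis (Σ ratio = 16, N = 110):
  red: 110 × 9/16 = 61.875
  sandy: 110 × 6/16 = 41.25
  white: 110 × 1/16 = 6.875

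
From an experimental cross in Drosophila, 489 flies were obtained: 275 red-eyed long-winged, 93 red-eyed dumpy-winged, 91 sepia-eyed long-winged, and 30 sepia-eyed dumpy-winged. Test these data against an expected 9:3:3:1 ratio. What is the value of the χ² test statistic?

0.034

Expected counts for N = 489 under a 9:3:3:1 ratio (total parts = 16):
  red-eyed long-winged: 489 × 9/16 = 275.0625
  red-eyed dumpy-winged: 489 × 3/16 = 91.6875
  sepia-eyed long-winged: 489 × 3/16 = 91.6875
  sepia-eyed dumpy-winged: 489 × 1/16 = 30.5625
χ² = Σ (O − E)² / E
  red-eyed long-winged: (275 − 275.0625)² / 275.0625 = 0.0000
  red-eyed dumpy-winged: (93 − 91.6875)² / 91.6875 = 0.0188
  sepia-eyed long-winged: (91 − 91.6875)² / 91.6875 = 0.0052
  sepia-eyed dumpy-winged: (30 − 30.5625)² / 30.5625 = 0.0104
χ² = 0.0000 + 0.0188 + 0.0052 + 0.0104 = 0.0344 ≈ 0.034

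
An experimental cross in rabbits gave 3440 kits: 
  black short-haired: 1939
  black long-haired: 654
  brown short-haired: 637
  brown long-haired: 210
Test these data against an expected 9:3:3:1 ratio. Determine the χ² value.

0.349

Under the 9:3:3:1 hypothesis (Σ ratio = 16, N = 3440):
  black short-haired: 3440 × 9/16 = 1935
  black long-haired: 3440 × 3/16 = 645
  brown short-haired: 3440 × 3/16 = 645
  brown long-haired: 3440 × 1/16 = 215
χ² = Σ (O − E)² / E
  black short-haired: (1939 − 1935)² / 1935 = 0.0083
  black long-haired: (654 − 645)² / 645 = 0.1256
  brown short-haired: (637 − 645)² / 645 = 0.0992
  brown long-haired: (210 − 215)² / 215 = 0.1163
χ² = 0.0083 + 0.1256 + 0.0992 + 0.1163 = 0.3494 ≈ 0.349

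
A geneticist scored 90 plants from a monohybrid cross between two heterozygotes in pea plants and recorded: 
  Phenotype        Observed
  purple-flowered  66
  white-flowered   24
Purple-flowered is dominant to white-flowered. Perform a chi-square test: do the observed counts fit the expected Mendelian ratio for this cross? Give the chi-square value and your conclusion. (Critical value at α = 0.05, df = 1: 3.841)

For a monohybrid cross between heterozygotes with complete dominance, the expected phenotypic ratio is 3:1.
Expected counts for N = 90 under a 3:1 ratio (total parts = 4):
  purple-flowered: 90 × 3/4 = 67.5
  white-flowered: 90 × 1/4 = 22.5
χ² = Σ (O − E)² / E
  purple-flowered: (66 − 67.5)² / 67.5 = 0.0333
  white-flowered: (24 − 22.5)² / 22.5 = 0.1000
χ² = 0.0333 + 0.1000 = 0.1333 ≈ 0.133
Degrees of freedom = 2 − 1 = 1; critical value at α = 0.05 is 3.841.
Since 0.133 < 3.841, we fail to reject the null hypothesis — the data are consistent with the 3:1 ratio.

0.133; consistent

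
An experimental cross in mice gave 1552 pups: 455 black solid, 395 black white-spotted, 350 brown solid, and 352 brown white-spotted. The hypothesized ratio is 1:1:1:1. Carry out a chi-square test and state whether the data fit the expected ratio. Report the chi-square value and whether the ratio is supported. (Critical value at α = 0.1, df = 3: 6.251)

18.758; not consistent

Under the 1:1:1:1 hypothesis (Σ ratio = 4, N = 1552):
  black solid: 1552 × 1/4 = 388
  black white-spotted: 1552 × 1/4 = 388
  brown solid: 1552 × 1/4 = 388
  brown white-spotted: 1552 × 1/4 = 388
χ² = Σ (O − E)² / E
  black solid: (455 − 388)² / 388 = 11.5696
  black white-spotted: (395 − 388)² / 388 = 0.1263
  brown solid: (350 − 388)² / 388 = 3.7216
  brown white-spotted: (352 − 388)² / 388 = 3.3402
χ² = 11.5696 + 0.1263 + 3.7216 + 3.3402 = 18.7577 ≈ 18.758
Degrees of freedom = 4 − 1 = 3; critical value at α = 0.1 is 6.251.
Since 18.758 > 6.251, we reject the null hypothesis — the data do not fit the 1:1:1:1 ratio.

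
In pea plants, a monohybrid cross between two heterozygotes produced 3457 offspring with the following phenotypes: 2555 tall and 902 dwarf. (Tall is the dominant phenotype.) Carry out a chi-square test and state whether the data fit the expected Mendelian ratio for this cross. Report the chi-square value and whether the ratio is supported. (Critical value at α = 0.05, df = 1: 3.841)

2.199; consistent

For a monohybrid cross between heterozygotes with complete dominance, the expected phenotypic ratio is 3:1.
Total ratio parts = 4. Expected numbers out of 3457:
  tall: 3457 × 3/4 = 2592.75
  dwarf: 3457 × 1/4 = 864.25
χ² = Σ (O − E)² / E
  tall: (2555 − 2592.75)² / 2592.75 = 0.5496
  dwarf: (902 − 864.25)² / 864.25 = 1.6489
χ² = 0.5496 + 1.6489 = 2.1985 ≈ 2.199
Degrees of freedom = 2 − 1 = 1; critical value at α = 0.05 is 3.841.
Since 2.199 < 3.841, we fail to reject the null hypothesis — the data are consistent with the 3:1 ratio.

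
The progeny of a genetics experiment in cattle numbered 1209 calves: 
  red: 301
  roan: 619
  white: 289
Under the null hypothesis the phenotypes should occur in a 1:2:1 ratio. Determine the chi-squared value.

0.934

Under the 1:2:1 hypothesis (Σ ratio = 4, N = 1209):
  red: 1209 × 1/4 = 302.25
  roan: 1209 × 2/4 = 604.5
  white: 1209 × 1/4 = 302.25
χ² = Σ (O − E)² / E
  red: (301 − 302.25)² / 302.25 = 0.0052
  roan: (619 − 604.5)² / 604.5 = 0.3478
  white: (289 − 302.25)² / 302.25 = 0.5809
χ² = 0.0052 + 0.3478 + 0.5809 = 0.9339 ≈ 0.934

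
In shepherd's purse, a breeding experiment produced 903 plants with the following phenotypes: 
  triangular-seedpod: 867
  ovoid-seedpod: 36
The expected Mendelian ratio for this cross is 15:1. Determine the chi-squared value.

Expected counts for N = 903 under a 15:1 ratio (total parts = 16):
  triangular-seedpod: 903 × 15/16 = 846.5625
  ovoid-seedpod: 903 × 1/16 = 56.4375
χ² = Σ (O − E)² / E
  triangular-seedpod: (867 − 846.5625)² / 846.5625 = 0.4934
  ovoid-seedpod: (36 − 56.4375)² / 56.4375 = 7.4010
χ² = 0.4934 + 7.4010 = 7.8944 ≈ 7.894

7.894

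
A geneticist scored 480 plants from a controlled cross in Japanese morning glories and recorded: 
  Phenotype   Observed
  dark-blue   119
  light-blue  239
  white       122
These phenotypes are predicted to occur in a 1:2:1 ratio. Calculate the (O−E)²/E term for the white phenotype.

Under the 1:2:1 hypothesis (Σ ratio = 4, N = 480):
  dark-blue: 480 × 1/4 = 120
  light-blue: 480 × 2/4 = 240
  white: 480 × 1/4 = 120
Contribution of white: (122 − 120)² / 120 = 0.0333

0.033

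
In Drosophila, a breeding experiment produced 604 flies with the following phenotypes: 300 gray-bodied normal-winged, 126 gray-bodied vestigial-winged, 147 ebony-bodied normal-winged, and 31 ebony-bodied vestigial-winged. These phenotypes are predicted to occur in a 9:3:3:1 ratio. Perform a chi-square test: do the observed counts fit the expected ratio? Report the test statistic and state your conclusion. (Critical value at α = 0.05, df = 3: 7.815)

Expected counts for N = 604 under a 9:3:3:1 ratio (total parts = 16):
  gray-bodied normal-winged: 604 × 9/16 = 339.75
  gray-bodied vestigial-winged: 604 × 3/16 = 113.25
  ebony-bodied normal-winged: 604 × 3/16 = 113.25
  ebony-bodied vestigial-winged: 604 × 1/16 = 37.75
χ² = Σ (O − E)² / E
  gray-bodied normal-winged: (300 − 339.75)² / 339.75 = 4.6507
  gray-bodied vestigial-winged: (126 − 113.25)² / 113.25 = 1.4354
  ebony-bodied normal-winged: (147 − 113.25)² / 113.25 = 10.0579
  ebony-bodied vestigial-winged: (31 − 37.75)² / 37.75 = 1.2070
χ² = 4.6507 + 1.4354 + 10.0579 + 1.2070 = 17.351
Degrees of freedom = 4 − 1 = 3; critical value at α = 0.05 is 7.815.
Since 17.351 > 7.815, we reject the null hypothesis — the data do not fit the 9:3:3:1 ratio.

17.351; not consistent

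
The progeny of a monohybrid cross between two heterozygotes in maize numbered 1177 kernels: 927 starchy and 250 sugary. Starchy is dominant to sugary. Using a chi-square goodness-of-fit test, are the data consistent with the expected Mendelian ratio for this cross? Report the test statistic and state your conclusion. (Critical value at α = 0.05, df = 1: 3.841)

For a monohybrid cross between heterozygotes with complete dominance, the expected phenotypic ratio is 3:1.
Under the 3:1 hypothesis (Σ ratio = 4, N = 1177):
  starchy: 1177 × 3/4 = 882.75
  sugary: 1177 × 1/4 = 294.25
χ² = Σ (O − E)² / E
  starchy: (927 − 882.75)² / 882.75 = 2.2181
  sugary: (250 − 294.25)² / 294.25 = 6.6544
χ² = 2.2181 + 6.6544 = 8.8725 ≈ 8.873
Degrees of freedom = 2 − 1 = 1; critical value at α = 0.05 is 3.841.
Since 8.873 > 3.841, we reject the null hypothesis — the data do not fit the 3:1 ratio.

8.873; not consistent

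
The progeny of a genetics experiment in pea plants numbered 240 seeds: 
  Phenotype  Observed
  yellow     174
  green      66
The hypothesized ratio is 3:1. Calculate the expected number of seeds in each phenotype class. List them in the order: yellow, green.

180, 60

Total ratio parts = 4. Expected numbers out of 240:
  yellow: 240 × 3/4 = 180
  green: 240 × 1/4 = 60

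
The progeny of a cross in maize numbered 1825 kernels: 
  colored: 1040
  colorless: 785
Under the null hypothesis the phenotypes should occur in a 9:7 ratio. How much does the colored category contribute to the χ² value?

Expected counts for N = 1825 under a 9:7 ratio (total parts = 16):
  colored: 1825 × 9/16 = 1026.5625
  colorless: 1825 × 7/16 = 798.4375
Contribution of colored: (1040 − 1026.5625)² / 1026.5625 = 0.1759

0.176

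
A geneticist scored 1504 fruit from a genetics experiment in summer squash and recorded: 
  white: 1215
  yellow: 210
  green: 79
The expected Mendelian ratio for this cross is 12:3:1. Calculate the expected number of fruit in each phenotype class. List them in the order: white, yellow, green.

The 12:3:1 ratio has 16 parts, so with N = 1504 the expected counts are:
  white: 1504 × 12/16 = 1128
  yellow: 1504 × 3/16 = 282
  green: 1504 × 1/16 = 94

1128, 282, 94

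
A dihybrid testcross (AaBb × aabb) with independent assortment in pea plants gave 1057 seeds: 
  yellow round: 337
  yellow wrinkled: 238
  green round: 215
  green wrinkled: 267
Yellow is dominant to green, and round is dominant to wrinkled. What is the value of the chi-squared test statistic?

A dihybrid testcross with independent assortment gives a 1:1:1:1 ratio.
The 1:1:1:1 ratio has 4 parts, so with N = 1057 the expected counts are:
  yellow round: 1057 × 1/4 = 264.25
  yellow wrinkled: 1057 × 1/4 = 264.25
  green round: 1057 × 1/4 = 264.25
  green wrinkled: 1057 × 1/4 = 264.25
χ² = Σ (O − E)² / E
  yellow round: (337 − 264.25)² / 264.25 = 20.0286
  yellow wrinkled: (238 − 264.25)² / 264.25 = 2.6076
  green round: (215 − 264.25)² / 264.25 = 9.1790
  green wrinkled: (267 − 264.25)² / 264.25 = 0.0286
χ² = 20.0286 + 2.6076 + 9.1790 + 0.0286 = 31.8438 ≈ 31.844

31.844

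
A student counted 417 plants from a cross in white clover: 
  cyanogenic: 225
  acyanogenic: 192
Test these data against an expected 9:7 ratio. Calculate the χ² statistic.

Under the 9:7 hypothesis (Σ ratio = 16, N = 417):
  cyanogenic: 417 × 9/16 = 234.5625
  acyanogenic: 417 × 7/16 = 182.4375
χ² = Σ (O − E)² / E
  cyanogenic: (225 − 234.5625)² / 234.5625 = 0.3898
  acyanogenic: (192 − 182.4375)² / 182.4375 = 0.5012
χ² = 0.3898 + 0.5012 = 0.891

0.891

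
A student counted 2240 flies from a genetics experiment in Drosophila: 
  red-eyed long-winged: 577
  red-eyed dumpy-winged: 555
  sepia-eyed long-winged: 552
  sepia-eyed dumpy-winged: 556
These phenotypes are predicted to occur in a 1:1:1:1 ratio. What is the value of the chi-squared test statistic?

Under the 1:1:1:1 hypothesis (Σ ratio = 4, N = 2240):
  red-eyed long-winged: 2240 × 1/4 = 560
  red-eyed dumpy-winged: 2240 × 1/4 = 560
  sepia-eyed long-winged: 2240 × 1/4 = 560
  sepia-eyed dumpy-winged: 2240 × 1/4 = 560
χ² = Σ (O − E)² / E
  red-eyed long-winged: (577 − 560)² / 560 = 0.5161
  red-eyed dumpy-winged: (555 − 560)² / 560 = 0.0446
  sepia-eyed long-winged: (552 − 560)² / 560 = 0.1143
  sepia-eyed dumpy-winged: (556 − 560)² / 560 = 0.0286
χ² = 0.5161 + 0.0446 + 0.1143 + 0.0286 = 0.7036 ≈ 0.704

0.704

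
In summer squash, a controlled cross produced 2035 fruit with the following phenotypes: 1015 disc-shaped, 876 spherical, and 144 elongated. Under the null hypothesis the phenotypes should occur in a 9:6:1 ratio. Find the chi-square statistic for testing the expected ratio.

The 9:6:1 ratio has 16 parts, so with N = 2035 the expected counts are:
  disc-shaped: 2035 × 9/16 = 1144.6875
  spherical: 2035 × 6/16 = 763.125
  elongated: 2035 × 1/16 = 127.1875
χ² = Σ (O − E)² / E
  disc-shaped: (1015 − 1144.6875)² / 1144.6875 = 14.6930
  spherical: (876 − 763.125)² / 763.125 = 16.6955
  elongated: (144 − 127.1875)² / 127.1875 = 2.2224
χ² = 14.6930 + 16.6955 + 2.2224 = 33.6109 ≈ 33.611

33.611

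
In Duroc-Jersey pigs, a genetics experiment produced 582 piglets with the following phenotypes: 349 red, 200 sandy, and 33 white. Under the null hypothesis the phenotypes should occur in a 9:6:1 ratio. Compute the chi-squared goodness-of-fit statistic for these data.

3.268

Under the 9:6:1 hypothesis (Σ ratio = 16, N = 582):
  red: 582 × 9/16 = 327.375
  sandy: 582 × 6/16 = 218.25
  white: 582 × 1/16 = 36.375
χ² = Σ (O − E)² / E
  red: (349 − 327.375)² / 327.375 = 1.4285
  sandy: (200 − 218.25)² / 218.25 = 1.5261
  white: (33 − 36.375)² / 36.375 = 0.3131
χ² = 1.4285 + 1.5261 + 0.3131 = 3.2677 ≈ 3.268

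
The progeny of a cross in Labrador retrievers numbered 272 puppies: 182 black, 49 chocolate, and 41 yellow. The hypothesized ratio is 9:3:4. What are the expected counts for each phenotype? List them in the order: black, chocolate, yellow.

153, 51, 68

Total ratio parts = 16. Expected numbers out of 272:
  black: 272 × 9/16 = 153
  chocolate: 272 × 3/16 = 51
  yellow: 272 × 4/16 = 68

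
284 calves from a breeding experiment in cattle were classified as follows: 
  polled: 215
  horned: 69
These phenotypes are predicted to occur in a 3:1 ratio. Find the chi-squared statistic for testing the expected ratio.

0.075

The 3:1 ratio has 4 parts, so with N = 284 the expected counts are:
  polled: 284 × 3/4 = 213
  horned: 284 × 1/4 = 71
χ² = Σ (O − E)² / E
  polled: (215 − 213)² / 213 = 0.0188
  horned: (69 − 71)² / 71 = 0.0563
χ² = 0.0188 + 0.0563 = 0.0751 ≈ 0.075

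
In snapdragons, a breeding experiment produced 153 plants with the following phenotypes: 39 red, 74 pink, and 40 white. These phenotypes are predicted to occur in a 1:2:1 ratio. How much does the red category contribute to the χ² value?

0.015

Under the 1:2:1 hypothesis (Σ ratio = 4, N = 153):
  red: 153 × 1/4 = 38.25
  pink: 153 × 2/4 = 76.5
  white: 153 × 1/4 = 38.25
Contribution of red: (39 − 38.25)² / 38.25 = 0.0147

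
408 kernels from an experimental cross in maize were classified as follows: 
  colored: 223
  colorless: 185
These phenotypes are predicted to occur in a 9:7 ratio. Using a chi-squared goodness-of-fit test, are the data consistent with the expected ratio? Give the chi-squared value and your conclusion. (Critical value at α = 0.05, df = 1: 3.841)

0.421; consistent

Under the 9:7 hypothesis (Σ ratio = 16, N = 408):
  colored: 408 × 9/16 = 229.5
  colorless: 408 × 7/16 = 178.5
χ² = Σ (O − E)² / E
  colored: (223 − 229.5)² / 229.5 = 0.1841
  colorless: (185 − 178.5)² / 178.5 = 0.2367
χ² = 0.1841 + 0.2367 = 0.4208 ≈ 0.421
Degrees of freedom = 2 − 1 = 1; critical value at α = 0.05 is 3.841.
Since 0.421 < 3.841, we fail to reject the null hypothesis — the data are consistent with the 9:7 ratio.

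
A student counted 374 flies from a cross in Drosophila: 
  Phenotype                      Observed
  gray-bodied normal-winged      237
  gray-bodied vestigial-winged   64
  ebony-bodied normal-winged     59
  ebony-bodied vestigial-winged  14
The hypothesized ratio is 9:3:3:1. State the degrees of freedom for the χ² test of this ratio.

A goodness-of-fit test with 4 phenotype classes has df = 4 − 1 = 3.

3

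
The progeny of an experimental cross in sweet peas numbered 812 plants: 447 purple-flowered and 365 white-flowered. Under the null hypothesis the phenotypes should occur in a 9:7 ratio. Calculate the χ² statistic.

Expected counts for N = 812 under a 9:7 ratio (total parts = 16):
  purple-flowered: 812 × 9/16 = 456.75
  white-flowered: 812 × 7/16 = 355.25
χ² = Σ (O − E)² / E
  purple-flowered: (447 − 456.75)² / 456.75 = 0.2081
  white-flowered: (365 − 355.25)² / 355.25 = 0.2676
χ² = 0.2081 + 0.2676 = 0.4757 ≈ 0.476

0.476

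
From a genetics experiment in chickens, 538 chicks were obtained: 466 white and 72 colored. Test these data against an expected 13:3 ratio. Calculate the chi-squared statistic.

10.173

The 13:3 ratio has 16 parts, so with N = 538 the expected counts are:
  white: 538 × 13/16 = 437.125
  colored: 538 × 3/16 = 100.875
χ² = Σ (O − E)² / E
  white: (466 − 437.125)² / 437.125 = 1.9074
  colored: (72 − 100.875)² / 100.875 = 8.2653
χ² = 1.9074 + 8.2653 = 10.1727 ≈ 10.173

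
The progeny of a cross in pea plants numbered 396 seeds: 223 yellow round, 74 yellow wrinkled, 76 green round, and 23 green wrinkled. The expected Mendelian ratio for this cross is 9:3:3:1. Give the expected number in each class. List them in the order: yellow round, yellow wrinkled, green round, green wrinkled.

222.75, 74.25, 74.25, 24.75

Expected counts for N = 396 under a 9:3:3:1 ratio (total parts = 16):
  yellow round: 396 × 9/16 = 222.75
  yellow wrinkled: 396 × 3/16 = 74.25
  green round: 396 × 3/16 = 74.25
  green wrinkled: 396 × 1/16 = 24.75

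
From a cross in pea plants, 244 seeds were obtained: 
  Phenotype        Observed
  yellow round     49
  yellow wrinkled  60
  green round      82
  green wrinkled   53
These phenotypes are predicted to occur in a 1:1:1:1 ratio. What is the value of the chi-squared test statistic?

The 1:1:1:1 ratio has 4 parts, so with N = 244 the expected counts are:
  yellow round: 244 × 1/4 = 61
  yellow wrinkled: 244 × 1/4 = 61
  green round: 244 × 1/4 = 61
  green wrinkled: 244 × 1/4 = 61
χ² = Σ (O − E)² / E
  yellow round: (49 − 61)² / 61 = 2.3607
  yellow wrinkled: (60 − 61)² / 61 = 0.0164
  green round: (82 − 61)² / 61 = 7.2295
  green wrinkled: (53 − 61)² / 61 = 1.0492
χ² = 2.3607 + 0.0164 + 7.2295 + 1.0492 = 10.6558 ≈ 10.656

10.656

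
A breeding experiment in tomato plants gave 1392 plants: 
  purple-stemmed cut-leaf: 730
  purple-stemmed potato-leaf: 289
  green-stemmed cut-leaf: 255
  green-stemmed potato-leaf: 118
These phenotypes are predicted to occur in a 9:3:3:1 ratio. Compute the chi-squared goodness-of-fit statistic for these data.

17.775

Total ratio parts = 16. Expected numbers out of 1392:
  purple-stemmed cut-leaf: 1392 × 9/16 = 783
  purple-stemmed potato-leaf: 1392 × 3/16 = 261
  green-stemmed cut-leaf: 1392 × 3/16 = 261
  green-stemmed potato-leaf: 1392 × 1/16 = 87
χ² = Σ (O − E)² / E
  purple-stemmed cut-leaf: (730 − 783)² / 783 = 3.5875
  purple-stemmed potato-leaf: (289 − 261)² / 261 = 3.0038
  green-stemmed cut-leaf: (255 − 261)² / 261 = 0.1379
  green-stemmed potato-leaf: (118 − 87)² / 87 = 11.0460
χ² = 3.5875 + 3.0038 + 0.1379 + 11.0460 = 17.7752 ≈ 17.775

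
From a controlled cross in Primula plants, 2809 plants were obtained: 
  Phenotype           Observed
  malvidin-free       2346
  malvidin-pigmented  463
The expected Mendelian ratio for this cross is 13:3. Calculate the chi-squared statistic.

9.478

Expected counts for N = 2809 under a 13:3 ratio (total parts = 16):
  malvidin-free: 2809 × 13/16 = 2282.3125
  malvidin-pigmented: 2809 × 3/16 = 526.6875
χ² = Σ (O − E)² / E
  malvidin-free: (2346 − 2282.3125)² / 2282.3125 = 1.7772
  malvidin-pigmented: (463 − 526.6875)² / 526.6875 = 7.7011
χ² = 1.7772 + 7.7011 = 9.4783 ≈ 9.478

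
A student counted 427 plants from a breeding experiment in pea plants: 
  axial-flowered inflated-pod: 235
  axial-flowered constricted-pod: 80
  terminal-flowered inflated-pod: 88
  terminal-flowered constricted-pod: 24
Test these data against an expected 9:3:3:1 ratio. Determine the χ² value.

1.170

Expected counts for N = 427 under a 9:3:3:1 ratio (total parts = 16):
  axial-flowered inflated-pod: 427 × 9/16 = 240.1875
  axial-flowered constricted-pod: 427 × 3/16 = 80.0625
  terminal-flowered inflated-pod: 427 × 3/16 = 80.0625
  terminal-flowered constricted-pod: 427 × 1/16 = 26.6875
χ² = Σ (O − E)² / E
  axial-flowered inflated-pod: (235 − 240.1875)² / 240.1875 = 0.1120
  axial-flowered constricted-pod: (80 − 80.0625)² / 80.0625 = 0.0000
  terminal-flowered inflated-pod: (88 − 80.0625)² / 80.0625 = 0.7869
  terminal-flowered constricted-pod: (24 − 26.6875)² / 26.6875 = 0.2706
χ² = 0.1120 + 0.0000 + 0.7869 + 0.2706 = 1.1695 ≈ 1.170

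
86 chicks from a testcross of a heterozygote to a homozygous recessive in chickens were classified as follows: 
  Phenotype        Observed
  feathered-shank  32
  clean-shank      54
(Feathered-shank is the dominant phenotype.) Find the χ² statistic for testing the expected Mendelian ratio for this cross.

A testcross of a heterozygote (Aa × aa) gives a 1:1 phenotypic ratio.
Expected counts for N = 86 under a 1:1 ratio (total parts = 2):
  feathered-shank: 86 × 1/2 = 43
  clean-shank: 86 × 1/2 = 43
χ² = Σ (O − E)² / E
  feathered-shank: (32 − 43)² / 43 = 2.8140
  clean-shank: (54 − 43)² / 43 = 2.8140
χ² = 2.8140 + 2.8140 = 5.628

5.628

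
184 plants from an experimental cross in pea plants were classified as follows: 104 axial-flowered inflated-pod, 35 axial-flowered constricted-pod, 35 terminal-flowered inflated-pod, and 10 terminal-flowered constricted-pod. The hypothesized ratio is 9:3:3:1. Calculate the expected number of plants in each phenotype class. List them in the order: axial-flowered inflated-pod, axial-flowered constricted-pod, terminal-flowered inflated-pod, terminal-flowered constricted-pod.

103.5, 34.5, 34.5, 11.5

Total ratio parts = 16. Expected numbers out of 184:
  axial-flowered inflated-pod: 184 × 9/16 = 103.5
  axial-flowered constricted-pod: 184 × 3/16 = 34.5
  terminal-flowered inflated-pod: 184 × 3/16 = 34.5
  terminal-flowered constricted-pod: 184 × 1/16 = 11.5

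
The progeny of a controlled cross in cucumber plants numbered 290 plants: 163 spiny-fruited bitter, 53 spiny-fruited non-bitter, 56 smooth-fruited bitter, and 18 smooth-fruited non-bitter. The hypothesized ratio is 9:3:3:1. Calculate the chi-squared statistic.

Expected counts for N = 290 under a 9:3:3:1 ratio (total parts = 16):
  spiny-fruited bitter: 290 × 9/16 = 163.125
  spiny-fruited non-bitter: 290 × 3/16 = 54.375
  smooth-fruited bitter: 290 × 3/16 = 54.375
  smooth-fruited non-bitter: 290 × 1/16 = 18.125
χ² = Σ (O − E)² / E
  spiny-fruited bitter: (163 − 163.125)² / 163.125 = 0.0001
  spiny-fruited non-bitter: (53 − 54.375)² / 54.375 = 0.0348
  smooth-fruited bitter: (56 − 54.375)² / 54.375 = 0.0486
  smooth-fruited non-bitter: (18 − 18.125)² / 18.125 = 0.0009
χ² = 0.0001 + 0.0348 + 0.0486 + 0.0009 = 0.0844 ≈ 0.084

0.084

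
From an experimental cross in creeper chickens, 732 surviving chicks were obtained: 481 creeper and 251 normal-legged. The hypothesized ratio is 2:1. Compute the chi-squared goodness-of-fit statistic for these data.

0.301

The 2:1 ratio has 3 parts, so with N = 732 the expected counts are:
  creeper: 732 × 2/3 = 488
  normal-legged: 732 × 1/3 = 244
χ² = Σ (O − E)² / E
  creeper: (481 − 488)² / 488 = 0.1004
  normal-legged: (251 − 244)² / 244 = 0.2008
χ² = 0.1004 + 0.2008 = 0.3012 ≈ 0.301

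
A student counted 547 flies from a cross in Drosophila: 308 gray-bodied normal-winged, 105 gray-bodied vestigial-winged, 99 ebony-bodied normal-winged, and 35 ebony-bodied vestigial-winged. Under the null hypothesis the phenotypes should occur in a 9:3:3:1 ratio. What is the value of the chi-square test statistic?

Expected counts for N = 547 under a 9:3:3:1 ratio (total parts = 16):
  gray-bodied normal-winged: 547 × 9/16 = 307.6875
  gray-bodied vestigial-winged: 547 × 3/16 = 102.5625
  ebony-bodied normal-winged: 547 × 3/16 = 102.5625
  ebony-bodied vestigial-winged: 547 × 1/16 = 34.1875
χ² = Σ (O − E)² / E
  gray-bodied normal-winged: (308 − 307.6875)² / 307.6875 = 0.0003
  gray-bodied vestigial-winged: (105 − 102.5625)² / 102.5625 = 0.0579
  ebony-bodied normal-winged: (99 − 102.5625)² / 102.5625 = 0.1237
  ebony-bodied vestigial-winged: (35 − 34.1875)² / 34.1875 = 0.0193
χ² = 0.0003 + 0.0579 + 0.1237 + 0.0193 = 0.2012 ≈ 0.201

0.201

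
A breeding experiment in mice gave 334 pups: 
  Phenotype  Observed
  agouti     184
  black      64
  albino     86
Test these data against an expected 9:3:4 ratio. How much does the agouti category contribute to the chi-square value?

0.080

Under the 9:3:4 hypothesis (Σ ratio = 16, N = 334):
  agouti: 334 × 9/16 = 187.875
  black: 334 × 3/16 = 62.625
  albino: 334 × 4/16 = 83.5
Contribution of agouti: (184 − 187.875)² / 187.875 = 0.0799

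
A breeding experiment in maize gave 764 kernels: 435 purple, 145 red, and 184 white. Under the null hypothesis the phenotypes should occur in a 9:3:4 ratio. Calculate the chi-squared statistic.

Total ratio parts = 16. Expected numbers out of 764:
  purple: 764 × 9/16 = 429.75
  red: 764 × 3/16 = 143.25
  white: 764 × 4/16 = 191
χ² = Σ (O − E)² / E
  purple: (435 − 429.75)² / 429.75 = 0.0641
  red: (145 − 143.25)² / 143.25 = 0.0214
  white: (184 − 191)² / 191 = 0.2565
χ² = 0.0641 + 0.0214 + 0.2565 = 0.342

0.342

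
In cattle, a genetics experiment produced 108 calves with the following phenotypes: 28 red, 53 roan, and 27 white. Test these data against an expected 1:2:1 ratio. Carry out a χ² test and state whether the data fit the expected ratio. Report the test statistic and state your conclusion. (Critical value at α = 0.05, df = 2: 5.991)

Under the 1:2:1 hypothesis (Σ ratio = 4, N = 108):
  red: 108 × 1/4 = 27
  roan: 108 × 2/4 = 54
  white: 108 × 1/4 = 27
χ² = Σ (O − E)² / E
  red: (28 − 27)² / 27 = 0.0370
  roan: (53 − 54)² / 54 = 0.0185
  white: (27 − 27)² / 27 = 0.0000
χ² = 0.0370 + 0.0185 + 0.0000 = 0.0555 ≈ 0.056
Degrees of freedom = 3 − 1 = 2; critical value at α = 0.05 is 5.991.
Since 0.056 < 5.991, we fail to reject the null hypothesis — the data are consistent with the 1:2:1 ratio.

0.056; consistent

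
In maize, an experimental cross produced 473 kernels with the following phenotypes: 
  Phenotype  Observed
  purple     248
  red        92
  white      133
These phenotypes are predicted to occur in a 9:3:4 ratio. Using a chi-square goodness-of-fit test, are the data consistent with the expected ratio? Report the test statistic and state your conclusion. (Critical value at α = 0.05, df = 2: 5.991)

Under the 9:3:4 hypothesis (Σ ratio = 16, N = 473):
  purple: 473 × 9/16 = 266.0625
  red: 473 × 3/16 = 88.6875
  white: 473 × 4/16 = 118.25
χ² = Σ (O − E)² / E
  purple: (248 − 266.0625)² / 266.0625 = 1.2262
  red: (92 − 88.6875)² / 88.6875 = 0.1237
  white: (133 − 118.25)² / 118.25 = 1.8399
χ² = 1.2262 + 0.1237 + 1.8399 = 3.1898 ≈ 3.190
Degrees of freedom = 3 − 1 = 2; critical value at α = 0.05 is 5.991.
Since 3.190 < 5.991, we fail to reject the null hypothesis — the data are consistent with the 9:3:4 ratio.

3.190; consistent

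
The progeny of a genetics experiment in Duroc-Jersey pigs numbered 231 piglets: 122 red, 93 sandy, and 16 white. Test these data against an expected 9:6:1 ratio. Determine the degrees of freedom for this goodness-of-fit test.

A goodness-of-fit test with 3 phenotype classes has df = 3 − 1 = 2.

2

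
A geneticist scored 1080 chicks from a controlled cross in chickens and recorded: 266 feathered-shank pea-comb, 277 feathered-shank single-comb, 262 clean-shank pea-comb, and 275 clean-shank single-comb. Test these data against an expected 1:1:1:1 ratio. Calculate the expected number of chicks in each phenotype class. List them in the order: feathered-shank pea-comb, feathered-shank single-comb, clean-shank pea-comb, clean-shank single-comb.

Total ratio parts = 4. Expected numbers out of 1080:
  feathered-shank pea-comb: 1080 × 1/4 = 270
  feathered-shank single-comb: 1080 × 1/4 = 270
  clean-shank pea-comb: 1080 × 1/4 = 270
  clean-shank single-comb: 1080 × 1/4 = 270

270, 270, 270, 270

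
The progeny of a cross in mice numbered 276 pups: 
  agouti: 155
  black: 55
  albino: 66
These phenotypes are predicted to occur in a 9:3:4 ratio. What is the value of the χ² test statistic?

Total ratio parts = 16. Expected numbers out of 276:
  agouti: 276 × 9/16 = 155.25
  black: 276 × 3/16 = 51.75
  albino: 276 × 4/16 = 69
χ² = Σ (O − E)² / E
  agouti: (155 − 155.25)² / 155.25 = 0.0004
  black: (55 − 51.75)² / 51.75 = 0.2041
  albino: (66 − 69)² / 69 = 0.1304
χ² = 0.0004 + 0.2041 + 0.1304 = 0.3349 ≈ 0.335

0.335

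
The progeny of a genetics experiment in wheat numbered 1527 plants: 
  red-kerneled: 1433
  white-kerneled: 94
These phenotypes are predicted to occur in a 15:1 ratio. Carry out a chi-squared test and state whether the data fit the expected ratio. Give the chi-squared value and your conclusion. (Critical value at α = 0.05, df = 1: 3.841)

0.023; consistent

The 15:1 ratio has 16 parts, so with N = 1527 the expected counts are:
  red-kerneled: 1527 × 15/16 = 1431.5625
  white-kerneled: 1527 × 1/16 = 95.4375
χ² = Σ (O − E)² / E
  red-kerneled: (1433 − 1431.5625)² / 1431.5625 = 0.0014
  white-kerneled: (94 − 95.4375)² / 95.4375 = 0.0217
χ² = 0.0014 + 0.0217 = 0.0231 ≈ 0.023
Degrees of freedom = 2 − 1 = 1; critical value at α = 0.05 is 3.841.
Since 0.023 < 3.841, we fail to reject the null hypothesis — the data are consistent with the 15:1 ratio.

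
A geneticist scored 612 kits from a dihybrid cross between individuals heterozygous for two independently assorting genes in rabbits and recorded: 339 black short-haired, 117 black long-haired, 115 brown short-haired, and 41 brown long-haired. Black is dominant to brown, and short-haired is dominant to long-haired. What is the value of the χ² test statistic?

A dihybrid F₂ with independent assortment and complete dominance at both loci gives a 9:3:3:1 phenotypic ratio.
Under the 9:3:3:1 hypothesis (Σ ratio = 16, N = 612):
  black short-haired: 612 × 9/16 = 344.25
  black long-haired: 612 × 3/16 = 114.75
  brown short-haired: 612 × 3/16 = 114.75
  brown long-haired: 612 × 1/16 = 38.25
χ² = Σ (O − E)² / E
  black short-haired: (339 − 344.25)² / 344.25 = 0.0801
  black long-haired: (117 − 114.75)² / 114.75 = 0.0441
  brown short-haired: (115 − 114.75)² / 114.75 = 0.0005
  brown long-haired: (41 − 38.25)² / 38.25 = 0.1977
χ² = 0.0801 + 0.0441 + 0.0005 + 0.1977 = 0.3224 ≈ 0.322

0.322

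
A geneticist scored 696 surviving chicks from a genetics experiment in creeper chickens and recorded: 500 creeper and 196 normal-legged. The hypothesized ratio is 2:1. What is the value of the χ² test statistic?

Under the 2:1 hypothesis (Σ ratio = 3, N = 696):
  creeper: 696 × 2/3 = 464
  normal-legged: 696 × 1/3 = 232
χ² = Σ (O − E)² / E
  creeper: (500 − 464)² / 464 = 2.7931
  normal-legged: (196 − 232)² / 232 = 5.5862
χ² = 2.7931 + 5.5862 = 8.3793 ≈ 8.379

8.379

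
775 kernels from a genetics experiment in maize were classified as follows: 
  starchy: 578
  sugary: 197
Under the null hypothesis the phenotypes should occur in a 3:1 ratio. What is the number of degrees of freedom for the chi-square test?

A goodness-of-fit test with 2 phenotype classes has df = 2 − 1 = 1.

1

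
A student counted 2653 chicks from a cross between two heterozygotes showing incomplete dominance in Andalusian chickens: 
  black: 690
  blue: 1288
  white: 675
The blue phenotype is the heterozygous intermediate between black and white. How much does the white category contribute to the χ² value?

0.208

With incomplete dominance, a heterozygote × heterozygote cross gives a 1:2:1 phenotypic ratio.
Total ratio parts = 4. Expected numbers out of 2653:
  black: 2653 × 1/4 = 663.25
  blue: 2653 × 2/4 = 1326.5
  white: 2653 × 1/4 = 663.25
Contribution of white: (675 − 663.25)² / 663.25 = 0.2082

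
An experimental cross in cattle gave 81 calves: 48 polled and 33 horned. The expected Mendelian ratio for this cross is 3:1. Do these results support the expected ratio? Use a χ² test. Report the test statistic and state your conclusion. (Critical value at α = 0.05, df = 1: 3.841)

Total ratio parts = 4. Expected numbers out of 81:
  polled: 81 × 3/4 = 60.75
  horned: 81 × 1/4 = 20.25
χ² = Σ (O − E)² / E
  polled: (48 − 60.75)² / 60.75 = 2.6759
  horned: (33 − 20.25)² / 20.25 = 8.0278
χ² = 2.6759 + 8.0278 = 10.7037 ≈ 10.704
Degrees of freedom = 2 − 1 = 1; critical value at α = 0.05 is 3.841.
Since 10.704 > 3.841, we reject the null hypothesis — the data do not fit the 3:1 ratio.

10.704; not consistent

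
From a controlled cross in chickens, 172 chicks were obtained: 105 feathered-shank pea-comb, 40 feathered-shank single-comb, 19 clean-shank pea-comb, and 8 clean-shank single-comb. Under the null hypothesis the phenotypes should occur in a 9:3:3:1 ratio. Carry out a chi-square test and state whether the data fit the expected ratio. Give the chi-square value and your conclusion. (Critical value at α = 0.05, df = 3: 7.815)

8.713; not consistent

The 9:3:3:1 ratio has 16 parts, so with N = 172 the expected counts are:
  feathered-shank pea-comb: 172 × 9/16 = 96.75
  feathered-shank single-comb: 172 × 3/16 = 32.25
  clean-shank pea-comb: 172 × 3/16 = 32.25
  clean-shank single-comb: 172 × 1/16 = 10.75
χ² = Σ (O − E)² / E
  feathered-shank pea-comb: (105 − 96.75)² / 96.75 = 0.7035
  feathered-shank single-comb: (40 − 32.25)² / 32.25 = 1.8624
  clean-shank pea-comb: (19 − 32.25)² / 32.25 = 5.4438
  clean-shank single-comb: (8 − 10.75)² / 10.75 = 0.7035
χ² = 0.7035 + 1.8624 + 5.4438 + 0.7035 = 8.7132 ≈ 8.713
Degrees of freedom = 4 − 1 = 3; critical value at α = 0.05 is 7.815.
Since 8.713 > 7.815, we reject the null hypothesis — the data do not fit the 9:3:3:1 ratio.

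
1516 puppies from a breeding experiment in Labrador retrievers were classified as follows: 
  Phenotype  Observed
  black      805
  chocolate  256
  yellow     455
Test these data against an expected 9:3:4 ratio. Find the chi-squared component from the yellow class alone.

Under the 9:3:4 hypothesis (Σ ratio = 16, N = 1516):
  black: 1516 × 9/16 = 852.75
  chocolate: 1516 × 3/16 = 284.25
  yellow: 1516 × 4/16 = 379
Contribution of yellow: (455 − 379)² / 379 = 15.2401

15.240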